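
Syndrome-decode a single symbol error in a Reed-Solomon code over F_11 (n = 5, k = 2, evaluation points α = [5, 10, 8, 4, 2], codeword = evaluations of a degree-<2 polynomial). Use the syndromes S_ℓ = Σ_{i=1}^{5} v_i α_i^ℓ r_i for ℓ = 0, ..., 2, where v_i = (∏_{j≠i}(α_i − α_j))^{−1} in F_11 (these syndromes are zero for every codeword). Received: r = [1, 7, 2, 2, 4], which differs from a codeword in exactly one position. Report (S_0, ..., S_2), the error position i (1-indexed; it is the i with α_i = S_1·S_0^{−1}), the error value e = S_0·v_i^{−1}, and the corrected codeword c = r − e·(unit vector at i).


S = (7, 1, 8), error at position 3, error magnitude e = 4, c = [1, 7, 9, 2, 4].

Step 1: column multipliers v_i = (∏_{j≠i}(α_i − α_j))^{−1} mod 11.
  i = 1 (α = 5): (5−10)(5−8)(5−4)(5−2) = (−5)·(−3)·1·3 = 45 ≡ 1, so v_1 = 1^{−1} = 1 (mod 11).
  i = 2 (α = 10): (10−5)(10−8)(10−4)(10−2) = 5·2·6·8 = 480 ≡ 7, so v_2 = 7^{−1} = 8 (mod 11).
  i = 3 (α = 8): (8−5)(8−10)(8−4)(8−2) = 3·(−2)·4·6 = −144 ≡ 10, so v_3 = 10^{−1} = 10 (mod 11).
  i = 4 (α = 4): (4−5)(4−10)(4−8)(4−2) = (−1)·(−6)·(−4)·2 = −48 ≡ 7, so v_4 = 7^{−1} = 8 (mod 11).
  i = 5 (α = 2): (2−5)(2−10)(2−8)(2−4) = (−3)·(−8)·(−6)·(−2) = 288 ≡ 2, so v_5 = 2^{−1} = 6 (mod 11).
  v = [1, 8, 10, 8, 6].
Step 2: syndromes of r = [1, 7, 2, 2, 4] (all sums mod 11).
  S_0 = Σ v_i r_i = 1·1 + 8·7 + 10·2 + 8·2 + 6·4 = 117 ≡ 7.
  S_1 = Σ v_i α_i r_i = 1·5·1 + 8·10·7 + 10·8·2 + 8·4·2 + 6·2·4 = 837 ≡ 1.
  α_i^2 mod 11 = [3, 1, 9, 5, 4].
  S_2 = Σ v_i α_i^2 r_i = 1·3·1 + 8·1·7 + 10·9·2 + 8·5·2 + 6·4·4 = 415 ≡ 8.
  S = (7, 1, 8) ≠ 0, so r is not a codeword (an error is present).
Step 3: locate the error. For a single error e at position i, S_ℓ = v_i·e·α_i^ℓ, so α_err = S_1/S_0.
  S_0^{−1} = 7^{−1} = 8 (mod 11), so α_err = 1·8 = 8 ≡ 8 = α_3. Error position i = 3.
  Consistency check: S_2/S_1 = 8·1 = 8 ≡ 8 = α_err ✓ (single-error assumption holds).
Step 4: error magnitude e = S_0/v_3 = S_0·∏_{j≠3}(α_3 − α_j) = 7·10 = 70 ≡ 4 (mod 11).
Step 5: correct position 3: c_3 = r_3 − e = 2 − 4 ≡ 9 (mod 11). Hence c = [1, 7, 9, 2, 4].
  Check: interpolating c through the α_i gives m(x) = 6 + 10·x (degree < 2) with m(α_i) = c_i for every i, so c is indeed a codeword.


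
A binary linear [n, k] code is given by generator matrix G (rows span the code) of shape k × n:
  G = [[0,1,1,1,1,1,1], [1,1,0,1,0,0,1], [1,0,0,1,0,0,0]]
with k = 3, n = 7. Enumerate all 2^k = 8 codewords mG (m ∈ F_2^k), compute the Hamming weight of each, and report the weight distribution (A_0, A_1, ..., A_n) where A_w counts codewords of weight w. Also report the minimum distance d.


Weight distribution: A_0 = 1, A_2 = 2, A_4 = 3, A_6 = 2. Minimum distance d = 2.

Enumerate all 2^3 = 8 messages m ∈ F_2^3.
For each, compute codeword c = mG in F_2^7, then tally its weight.
  m = 000 → c = 0000000, weight = 0.
  m = 100 → c = 0111111, weight = 6.
  m = 010 → c = 1101001, weight = 4.
  m = 110 → c = 1010110, weight = 4.
  m = 001 → c = 1001000, weight = 2.
  m = 101 → c = 1110111, weight = 6.
  m = 011 → c = 0100001, weight = 2.
  m = 111 → c = 0011110, weight = 4.
Tally weights:
  weight 0: 1 codewords.
  weight 2: 2 codewords.
  weight 4: 3 codewords.
  weight 6: 2 codewords.
Minimum distance d = smallest w > 0 with A_w > 0 = 2.
Sanity: Σ A_w = 8 = 2^3 = 8 ✓.


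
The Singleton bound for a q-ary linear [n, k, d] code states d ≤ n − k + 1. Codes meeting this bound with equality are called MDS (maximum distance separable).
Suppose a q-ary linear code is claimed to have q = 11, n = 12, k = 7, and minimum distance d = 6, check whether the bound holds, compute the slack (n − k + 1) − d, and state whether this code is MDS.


Singleton RHS = n − k + 1 = 6, slack = 0, bound satisfied, MDS.

Singleton bound: d ≤ n − k + 1.
Here n = 12, k = 7, so n − k + 1 = 6.
Given d = 6, check d ≤ 6: YES.
Slack = (n − k + 1) − d = 0.
The code is MDS (slack = 0).
Description: the claimed parameters are [12, 7, 6]_11; such a code would be MDS (meets Singleton bound).


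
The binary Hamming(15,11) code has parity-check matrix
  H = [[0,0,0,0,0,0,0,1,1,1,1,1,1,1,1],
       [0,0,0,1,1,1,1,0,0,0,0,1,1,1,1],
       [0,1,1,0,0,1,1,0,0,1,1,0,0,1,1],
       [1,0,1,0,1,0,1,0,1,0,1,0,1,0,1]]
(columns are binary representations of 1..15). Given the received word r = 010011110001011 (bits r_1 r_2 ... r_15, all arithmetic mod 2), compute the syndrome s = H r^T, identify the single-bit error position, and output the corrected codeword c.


s = (0, 0, 1, 1)^T, error position = 3, corrected codeword c = 011011110001011

Compute s = H r^T mod 2 one row at a time:
  s_1 = 1 + 0 + 0 + 0 + 1 + 0 + 1 + 1 = 4 ≡ 0 (mod 2).
  s_2 = 0 + 1 + 1 + 1 + 1 + 0 + 1 + 1 = 6 ≡ 0 (mod 2).
  s_3 = 1 + 0 + 1 + 1 + 0 + 0 + 1 + 1 = 5 ≡ 1 (mod 2).
  s_4 = 0 + 0 + 1 + 1 + 0 + 0 + 0 + 1 = 3 ≡ 1 (mod 2).
s = (0, 0, 1, 1)^T — this equals column 3 of H (binary 0011), so error is at position 3.
Correct: flip bit 3 of r = 010011110001011 to get c = 011011110001011.


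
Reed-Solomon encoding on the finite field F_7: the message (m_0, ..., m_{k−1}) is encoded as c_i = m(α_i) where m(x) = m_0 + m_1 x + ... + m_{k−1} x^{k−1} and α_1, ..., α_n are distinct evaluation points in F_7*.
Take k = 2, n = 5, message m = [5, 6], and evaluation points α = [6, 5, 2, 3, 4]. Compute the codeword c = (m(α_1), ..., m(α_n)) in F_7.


c = [6, 0, 3, 2, 1]

Message polynomial: m(x) = 5 + 6·x (mod 7).
For each evaluation point α_i, compute m(α_i) mod 7:
  α_1 = 6: Horner steps 6 → 6, so m(6) = 6.
  α_2 = 5: Horner steps 6 → 0, so m(5) = 0.
  α_3 = 2: Horner steps 6 → 3, so m(2) = 3.
  α_4 = 3: Horner steps 6 → 2, so m(3) = 2.
  α_5 = 4: Horner steps 6 → 1, so m(4) = 1.
Codeword c = [6, 0, 3, 2, 1] ∈ F_7^5.


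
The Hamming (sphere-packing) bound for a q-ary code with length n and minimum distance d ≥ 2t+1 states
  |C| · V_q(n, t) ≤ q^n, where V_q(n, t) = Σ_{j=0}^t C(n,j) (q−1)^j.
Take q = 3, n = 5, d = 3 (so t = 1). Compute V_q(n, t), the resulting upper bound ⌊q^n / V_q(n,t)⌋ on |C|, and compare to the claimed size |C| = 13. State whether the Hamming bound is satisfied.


V_q(n, t) = 11, q^n = 243, Hamming bound = 22, |C| = 13 ≤ bound (satisfied).

Step 1: Compute V_q(n, t) = Σ_{j=0}^1 C(n, j) (q−1)^j.
  j = 0: C(5,0)·(2)^0 = 1·1 = 1.
  j = 1: C(5,1)·(2)^1 = 5·2 = 10.
  V_q(n, t) = 1 + 10 = 11.
Step 2: q^n = 3^5 = 243.
Step 3: Hamming bound ⌊q^n / V_q(n,t)⌋ = ⌊243/11⌋ = 22.
Step 4: Compare |C| = 13 to 22: satisfied.
The claimed |C| lies below the Hamming bound.


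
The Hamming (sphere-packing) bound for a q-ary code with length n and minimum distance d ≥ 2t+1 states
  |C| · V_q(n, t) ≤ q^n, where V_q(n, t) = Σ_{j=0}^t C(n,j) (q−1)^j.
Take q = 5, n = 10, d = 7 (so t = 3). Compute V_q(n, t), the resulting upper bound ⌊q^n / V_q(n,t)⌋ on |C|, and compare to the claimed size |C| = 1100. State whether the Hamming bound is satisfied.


V_q(n, t) = 8441, q^n = 9765625, Hamming bound = 1156, |C| = 1100 ≤ bound (satisfied).

Step 1: Compute V_q(n, t) = Σ_{j=0}^3 C(n, j) (q−1)^j.
  j = 0: C(10,0)·(4)^0 = 1·1 = 1.
  j = 1: C(10,1)·(4)^1 = 10·4 = 40.
  j = 2: C(10,2)·(4)^2 = 45·16 = 720.
  j = 3: C(10,3)·(4)^3 = 120·64 = 7680.
  V_q(n, t) = 1 + 40 + 720 + 7680 = 8441.
Step 2: q^n = 5^10 = 9765625.
Step 3: Hamming bound ⌊q^n / V_q(n,t)⌋ = ⌊9765625/8441⌋ = 1156.
Step 4: Compare |C| = 1100 to 1156: satisfied.
The claimed |C| lies below the Hamming bound.


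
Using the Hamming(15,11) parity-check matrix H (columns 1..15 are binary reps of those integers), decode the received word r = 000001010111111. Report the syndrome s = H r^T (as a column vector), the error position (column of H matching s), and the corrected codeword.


s = (1, 1, 1, 1)^T, error position = 15, corrected codeword c = 000001010111110

Compute s = H r^T mod 2 one row at a time:
  s_1 = 1 + 0 + 1 + 1 + 1 + 1 + 1 + 1 = 7 ≡ 1 (mod 2).
  s_2 = 0 + 0 + 1 + 0 + 1 + 1 + 1 + 1 = 5 ≡ 1 (mod 2).
  s_3 = 0 + 0 + 1 + 0 + 1 + 1 + 1 + 1 = 5 ≡ 1 (mod 2).
  s_4 = 0 + 0 + 0 + 0 + 0 + 1 + 1 + 1 = 3 ≡ 1 (mod 2).
s = (1, 1, 1, 1)^T — this equals column 15 of H (binary 1111), so error is at position 15.
Correct: flip bit 15 of r = 000001010111111 to get c = 000001010111110.


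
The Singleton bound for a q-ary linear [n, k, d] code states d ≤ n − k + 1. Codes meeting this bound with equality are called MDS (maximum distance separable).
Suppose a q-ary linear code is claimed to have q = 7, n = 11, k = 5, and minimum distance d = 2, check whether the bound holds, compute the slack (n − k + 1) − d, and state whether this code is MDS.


Singleton RHS = n − k + 1 = 7, slack = 5, bound satisfied, not MDS.

Singleton bound: d ≤ n − k + 1.
Here n = 11, k = 5, so n − k + 1 = 7.
Given d = 2, check d ≤ 7: YES.
Slack = (n − k + 1) − d = 5.
The code is NOT MDS (slack = 5 > 0).
Description: the claimed parameters are [11, 5, 2]_7; such a code would be non-MDS.


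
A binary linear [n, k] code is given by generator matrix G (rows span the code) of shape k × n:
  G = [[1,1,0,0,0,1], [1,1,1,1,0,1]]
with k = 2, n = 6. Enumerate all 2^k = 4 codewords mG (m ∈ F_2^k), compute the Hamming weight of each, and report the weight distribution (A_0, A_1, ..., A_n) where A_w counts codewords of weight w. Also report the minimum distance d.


Weight distribution: A_0 = 1, A_2 = 1, A_3 = 1, A_5 = 1. Minimum distance d = 2.

Enumerate all 2^2 = 4 messages m ∈ F_2^2.
For each, compute codeword c = mG in F_2^6, then tally its weight.
  m = 00 → c = 000000, weight = 0.
  m = 10 → c = 110001, weight = 3.
  m = 01 → c = 111101, weight = 5.
  m = 11 → c = 001100, weight = 2.
Tally weights:
  weight 0: 1 codewords.
  weight 2: 1 codewords.
  weight 3: 1 codewords.
  weight 5: 1 codewords.
Minimum distance d = smallest w > 0 with A_w > 0 = 2.
Sanity: Σ A_w = 4 = 2^2 = 4 ✓.


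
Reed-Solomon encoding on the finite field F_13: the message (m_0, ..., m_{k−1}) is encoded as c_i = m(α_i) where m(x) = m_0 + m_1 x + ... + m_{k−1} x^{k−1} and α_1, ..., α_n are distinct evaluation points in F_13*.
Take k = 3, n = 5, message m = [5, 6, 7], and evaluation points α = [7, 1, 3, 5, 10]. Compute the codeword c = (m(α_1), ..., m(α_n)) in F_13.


c = [0, 5, 8, 2, 11]

Message polynomial: m(x) = 5 + 6·x + 7·x^2 (mod 13).
For each evaluation point α_i, compute m(α_i) mod 13:
  α_1 = 7: Horner steps 7 → 3 → 0, so m(7) = 0.
  α_2 = 1: Horner steps 7 → 0 → 5, so m(1) = 5.
  α_3 = 3: Horner steps 7 → 1 → 8, so m(3) = 8.
  α_4 = 5: Horner steps 7 → 2 → 2, so m(5) = 2.
  α_5 = 10: Horner steps 7 → 11 → 11, so m(10) = 11.
Codeword c = [0, 5, 8, 2, 11] ∈ F_13^5.


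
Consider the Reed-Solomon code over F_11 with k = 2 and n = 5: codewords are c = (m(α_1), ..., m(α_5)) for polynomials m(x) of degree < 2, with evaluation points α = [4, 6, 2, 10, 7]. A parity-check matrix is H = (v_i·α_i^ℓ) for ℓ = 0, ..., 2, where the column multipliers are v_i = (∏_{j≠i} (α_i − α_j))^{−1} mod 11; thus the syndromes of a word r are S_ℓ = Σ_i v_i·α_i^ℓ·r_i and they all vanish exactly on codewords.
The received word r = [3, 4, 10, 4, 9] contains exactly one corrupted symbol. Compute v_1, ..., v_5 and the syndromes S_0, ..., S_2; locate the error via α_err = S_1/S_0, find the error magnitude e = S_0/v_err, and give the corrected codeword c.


S = (3, 7, 9), error at position 2, error magnitude e = 8, c = [3, 7, 10, 4, 9].

Step 1: column multipliers v_i = (∏_{j≠i}(α_i − α_j))^{−1} mod 11.
  i = 1 (α = 4): (4−6)(4−2)(4−10)(4−7) = (−2)·2·(−6)·(−3) = −72 ≡ 5, so v_1 = 5^{−1} = 9 (mod 11).
  i = 2 (α = 6): (6−4)(6−2)(6−10)(6−7) = 2·4·(−4)·(−1) = 32 ≡ 10, so v_2 = 10^{−1} = 10 (mod 11).
  i = 3 (α = 2): (2−4)(2−6)(2−10)(2−7) = (−2)·(−4)·(−8)·(−5) = 320 ≡ 1, so v_3 = 1^{−1} = 1 (mod 11).
  i = 4 (α = 10): (10−4)(10−6)(10−2)(10−7) = 6·4·8·3 = 576 ≡ 4, so v_4 = 4^{−1} = 3 (mod 11).
  i = 5 (α = 7): (7−4)(7−6)(7−2)(7−10) = 3·1·5·(−3) = −45 ≡ 10, so v_5 = 10^{−1} = 10 (mod 11).
  v = [9, 10, 1, 3, 10].
Step 2: syndromes of r = [3, 4, 10, 4, 9] (all sums mod 11).
  S_0 = Σ v_i r_i = 9·3 + 10·4 + 1·10 + 3·4 + 10·9 = 179 ≡ 3.
  S_1 = Σ v_i α_i r_i = 9·4·3 + 10·6·4 + 1·2·10 + 3·10·4 + 10·7·9 = 1118 ≡ 7.
  α_i^2 mod 11 = [5, 3, 4, 1, 5].
  S_2 = Σ v_i α_i^2 r_i = 9·5·3 + 10·3·4 + 1·4·10 + 3·1·4 + 10·5·9 = 757 ≡ 9.
  S = (3, 7, 9) ≠ 0, so r is not a codeword (an error is present).
Step 3: locate the error. For a single error e at position i, S_ℓ = v_i·e·α_i^ℓ, so α_err = S_1/S_0.
  S_0^{−1} = 3^{−1} = 4 (mod 11), so α_err = 7·4 = 28 ≡ 6 = α_2. Error position i = 2.
  Consistency check: S_2/S_1 = 9·8 = 72 ≡ 6 = α_err ✓ (single-error assumption holds).
Step 4: error magnitude e = S_0/v_2 = S_0·∏_{j≠2}(α_2 − α_j) = 3·10 = 30 ≡ 8 (mod 11).
Step 5: correct position 2: c_2 = r_2 − e = 4 − 8 ≡ 7 (mod 11). Hence c = [3, 7, 10, 4, 9].
  Check: interpolating c through the α_i gives m(x) = 6 + 2·x (degree < 2) with m(α_i) = c_i for every i, so c is indeed a codeword.


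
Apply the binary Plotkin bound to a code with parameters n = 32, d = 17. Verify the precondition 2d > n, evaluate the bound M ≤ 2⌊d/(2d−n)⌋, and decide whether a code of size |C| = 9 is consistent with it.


Plotkin bound M ≤ 16; given |C| = 9 ≤ bound (satisfied).

Check applicability: 2d = 34, n = 32.
2d − n = 2 > 0, so Plotkin applies.
Compute d/(2d−n) = 17/2 ≈ 8.5000.
⌊d/(2d−n)⌋ = 8.
Plotkin bound: M ≤ 2·8 = 16.
Given |C| = 9, check: satisfied.
This |C| is below the Plotkin bound.


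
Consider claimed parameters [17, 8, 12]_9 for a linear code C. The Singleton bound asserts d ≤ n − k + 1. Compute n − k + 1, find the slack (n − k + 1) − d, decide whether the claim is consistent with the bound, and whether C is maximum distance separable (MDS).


Singleton RHS = n − k + 1 = 10, slack = -2, bound violated (no such code; not MDS).

Singleton bound: d ≤ n − k + 1.
Here n = 17, k = 8, so n − k + 1 = 10.
Given d = 12, check d ≤ 10: NO.
Slack = (n − k + 1) − d = -2.
The slack is negative: d = 12 exceeds n − k + 1 = 10 by 2, so the Singleton bound is violated and no linear [17, 8, 12]_9 code can exist. In particular it is not MDS (MDS requires d = n − k + 1 exactly).
Description: the claimed parameters are [17, 8, 12]_9; such a code would be impossible (violates the Singleton bound).


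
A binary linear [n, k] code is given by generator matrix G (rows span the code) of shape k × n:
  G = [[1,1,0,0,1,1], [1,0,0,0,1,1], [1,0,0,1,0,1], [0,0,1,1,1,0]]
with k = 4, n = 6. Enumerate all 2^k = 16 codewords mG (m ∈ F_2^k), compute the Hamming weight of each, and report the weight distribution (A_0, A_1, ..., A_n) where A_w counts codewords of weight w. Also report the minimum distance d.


Weight distribution: A_0 = 1, A_1 = 2, A_2 = 2, A_3 = 4, A_4 = 5, A_5 = 2. Minimum distance d = 1.

Enumerate all 2^4 = 16 messages m ∈ F_2^4.
For each, compute codeword c = mG in F_2^6, then tally its weight.
  m = 0000 → c = 000000, weight = 0.
  m = 1000 → c = 110011, weight = 4.
  m = 0100 → c = 100011, weight = 3.
  m = 1100 → c = 010000, weight = 1.
  m = 0010 → c = 100101, weight = 3.
  m = 1010 → c = 010110, weight = 3.
  m = 0110 → c = 000110, weight = 2.
  m = 1110 → c = 110101, weight = 4.
  m = 0001 → c = 001110, weight = 3.
  m = 1001 → c = 111101, weight = 5.
  m = 0101 → c = 101101, weight = 4.
  m = 1101 → c = 011110, weight = 4.
  m = 0011 → c = 101011, weight = 4.
  m = 1011 → c = 011000, weight = 2.
  m = 0111 → c = 001000, weight = 1.
  m = 1111 → c = 111011, weight = 5.
Tally weights:
  weight 0: 1 codewords.
  weight 1: 2 codewords.
  weight 2: 2 codewords.
  weight 3: 4 codewords.
  weight 4: 5 codewords.
  weight 5: 2 codewords.
Minimum distance d = smallest w > 0 with A_w > 0 = 1.
Sanity: Σ A_w = 16 = 2^4 = 16 ✓.


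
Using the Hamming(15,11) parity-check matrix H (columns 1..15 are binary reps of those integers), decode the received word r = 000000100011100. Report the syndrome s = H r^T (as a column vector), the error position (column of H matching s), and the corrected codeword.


s = (1, 1, 0, 1)^T, error position = 13, corrected codeword c = 000000100011000

Compute s = H r^T mod 2 one row at a time:
  s_1 = 0 + 0 + 0 + 1 + 1 + 1 + 0 + 0 = 3 ≡ 1 (mod 2).
  s_2 = 0 + 0 + 0 + 1 + 1 + 1 + 0 + 0 = 3 ≡ 1 (mod 2).
  s_3 = 0 + 0 + 0 + 1 + 0 + 1 + 0 + 0 = 2 ≡ 0 (mod 2).
  s_4 = 0 + 0 + 0 + 1 + 0 + 1 + 1 + 0 = 3 ≡ 1 (mod 2).
s = (1, 1, 0, 1)^T — this equals column 13 of H (binary 1101), so error is at position 13.
Correct: flip bit 13 of r = 000000100011100 to get c = 000000100011000.


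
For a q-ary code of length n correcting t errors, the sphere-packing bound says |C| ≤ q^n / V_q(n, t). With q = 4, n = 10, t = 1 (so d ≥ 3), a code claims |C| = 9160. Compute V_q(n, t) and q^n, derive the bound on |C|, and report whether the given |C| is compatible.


V_q(n, t) = 31, q^n = 1048576, Hamming bound = 33825, |C| = 9160 ≤ bound (satisfied).

Step 1: Compute V_q(n, t) = Σ_{j=0}^1 C(n, j) (q−1)^j.
  j = 0: C(10,0)·(3)^0 = 1·1 = 1.
  j = 1: C(10,1)·(3)^1 = 10·3 = 30.
  V_q(n, t) = 1 + 30 = 31.
Step 2: q^n = 4^10 = 1048576.
Step 3: Hamming bound ⌊q^n / V_q(n,t)⌋ = ⌊1048576/31⌋ = 33825.
Step 4: Compare |C| = 9160 to 33825: satisfied.
The claimed |C| lies below the Hamming bound.


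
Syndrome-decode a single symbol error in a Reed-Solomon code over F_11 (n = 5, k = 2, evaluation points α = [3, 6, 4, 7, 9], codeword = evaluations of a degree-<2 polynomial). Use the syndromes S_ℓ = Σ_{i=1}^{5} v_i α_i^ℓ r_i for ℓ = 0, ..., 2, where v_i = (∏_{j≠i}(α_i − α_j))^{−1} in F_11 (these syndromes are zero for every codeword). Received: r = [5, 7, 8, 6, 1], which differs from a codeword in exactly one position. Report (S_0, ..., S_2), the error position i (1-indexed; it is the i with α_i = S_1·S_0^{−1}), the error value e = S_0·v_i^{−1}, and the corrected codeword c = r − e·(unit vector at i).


S = (10, 5, 8), error at position 2, error magnitude e = 4, c = [5, 3, 8, 6, 1].

Step 1: column multipliers v_i = (∏_{j≠i}(α_i − α_j))^{−1} mod 11.
  i = 1 (α = 3): (3−6)(3−4)(3−7)(3−9) = (−3)·(−1)·(−4)·(−6) = 72 ≡ 6, so v_1 = 6^{−1} = 2 (mod 11).
  i = 2 (α = 6): (6−3)(6−4)(6−7)(6−9) = 3·2·(−1)·(−3) = 18 ≡ 7, so v_2 = 7^{−1} = 8 (mod 11).
  i = 3 (α = 4): (4−3)(4−6)(4−7)(4−9) = 1·(−2)·(−3)·(−5) = −30 ≡ 3, so v_3 = 3^{−1} = 4 (mod 11).
  i = 4 (α = 7): (7−3)(7−6)(7−4)(7−9) = 4·1·3·(−2) = −24 ≡ 9, so v_4 = 9^{−1} = 5 (mod 11).
  i = 5 (α = 9): (9−3)(9−6)(9−4)(9−7) = 6·3·5·2 = 180 ≡ 4, so v_5 = 4^{−1} = 3 (mod 11).
  v = [2, 8, 4, 5, 3].
Step 2: syndromes of r = [5, 7, 8, 6, 1] (all sums mod 11).
  S_0 = Σ v_i r_i = 2·5 + 8·7 + 4·8 + 5·6 + 3·1 = 131 ≡ 10.
  S_1 = Σ v_i α_i r_i = 2·3·5 + 8·6·7 + 4·4·8 + 5·7·6 + 3·9·1 = 731 ≡ 5.
  α_i^2 mod 11 = [9, 3, 5, 5, 4].
  S_2 = Σ v_i α_i^2 r_i = 2·9·5 + 8·3·7 + 4·5·8 + 5·5·6 + 3·4·1 = 580 ≡ 8.
  S = (10, 5, 8) ≠ 0, so r is not a codeword (an error is present).
Step 3: locate the error. For a single error e at position i, S_ℓ = v_i·e·α_i^ℓ, so α_err = S_1/S_0.
  S_0^{−1} = 10^{−1} = 10 (mod 11), so α_err = 5·10 = 50 ≡ 6 = α_2. Error position i = 2.
  Consistency check: S_2/S_1 = 8·9 = 72 ≡ 6 = α_err ✓ (single-error assumption holds).
Step 4: error magnitude e = S_0/v_2 = S_0·∏_{j≠2}(α_2 − α_j) = 10·7 = 70 ≡ 4 (mod 11).
Step 5: correct position 2: c_2 = r_2 − e = 7 − 4 ≡ 3 (mod 11). Hence c = [5, 3, 8, 6, 1].
  Check: interpolating c through the α_i gives m(x) = 7 + 3·x (degree < 2) with m(α_i) = c_i for every i, so c is indeed a codeword.


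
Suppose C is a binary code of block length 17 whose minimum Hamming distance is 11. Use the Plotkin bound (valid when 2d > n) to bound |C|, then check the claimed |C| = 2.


Plotkin bound M ≤ 4; given |C| = 2 ≤ bound (satisfied).

Check applicability: 2d = 22, n = 17.
2d − n = 5 > 0, so Plotkin applies.
Compute d/(2d−n) = 11/5 ≈ 2.2000.
⌊d/(2d−n)⌋ = 2.
Plotkin bound: M ≤ 2·2 = 4.
Given |C| = 2, check: satisfied.
This |C| is below the Plotkin bound.


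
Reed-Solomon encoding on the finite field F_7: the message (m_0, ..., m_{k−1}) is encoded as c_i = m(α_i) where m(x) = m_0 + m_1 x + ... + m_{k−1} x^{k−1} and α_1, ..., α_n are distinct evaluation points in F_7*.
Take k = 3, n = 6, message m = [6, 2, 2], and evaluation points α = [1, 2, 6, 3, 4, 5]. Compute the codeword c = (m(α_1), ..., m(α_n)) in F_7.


c = [3, 4, 6, 2, 4, 3]

Message polynomial: m(x) = 6 + 2·x + 2·x^2 (mod 7).
For each evaluation point α_i, compute m(α_i) mod 7:
  α_1 = 1: Horner steps 2 → 4 → 3, so m(1) = 3.
  α_2 = 2: Horner steps 2 → 6 → 4, so m(2) = 4.
  α_3 = 6: Horner steps 2 → 0 → 6, so m(6) = 6.
  α_4 = 3: Horner steps 2 → 1 → 2, so m(3) = 2.
  α_5 = 4: Horner steps 2 → 3 → 4, so m(4) = 4.
  α_6 = 5: Horner steps 2 → 5 → 3, so m(5) = 3.
Codeword c = [3, 4, 6, 2, 4, 3] ∈ F_7^6.


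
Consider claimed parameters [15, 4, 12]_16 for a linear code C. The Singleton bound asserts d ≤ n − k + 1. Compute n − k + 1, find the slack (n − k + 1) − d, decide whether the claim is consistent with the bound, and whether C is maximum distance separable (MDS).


Singleton RHS = n − k + 1 = 12, slack = 0, bound satisfied, MDS.

Singleton bound: d ≤ n − k + 1.
Here n = 15, k = 4, so n − k + 1 = 12.
Given d = 12, check d ≤ 12: YES.
Slack = (n − k + 1) − d = 0.
The code is MDS (slack = 0).
Description: the claimed parameters are [15, 4, 12]_16; such a code would be MDS (meets Singleton bound).


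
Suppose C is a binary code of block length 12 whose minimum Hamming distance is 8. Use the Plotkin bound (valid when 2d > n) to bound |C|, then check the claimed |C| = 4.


Plotkin bound M ≤ 4; given |C| = 4 ≤ bound (satisfied).

Check applicability: 2d = 16, n = 12.
2d − n = 4 > 0, so Plotkin applies.
Compute d/(2d−n) = 8/4 ≈ 2.0000.
⌊d/(2d−n)⌋ = 2.
Plotkin bound: M ≤ 2·2 = 4.
Given |C| = 4, check: satisfied.
This |C| is at the Plotkin bound.


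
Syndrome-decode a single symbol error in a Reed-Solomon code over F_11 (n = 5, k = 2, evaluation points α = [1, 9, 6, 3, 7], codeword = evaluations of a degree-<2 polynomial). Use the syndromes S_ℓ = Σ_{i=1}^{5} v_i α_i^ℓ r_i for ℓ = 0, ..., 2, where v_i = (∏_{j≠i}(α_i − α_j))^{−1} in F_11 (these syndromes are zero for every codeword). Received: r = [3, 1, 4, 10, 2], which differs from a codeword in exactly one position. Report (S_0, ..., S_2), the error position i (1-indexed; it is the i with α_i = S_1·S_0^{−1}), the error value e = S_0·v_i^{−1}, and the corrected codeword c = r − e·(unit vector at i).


S = (7, 8, 6), error at position 2, error magnitude e = 3, c = [3, 9, 4, 10, 2].

Step 1: column multipliers v_i = (∏_{j≠i}(α_i − α_j))^{−1} mod 11.
  i = 1 (α = 1): (1−9)(1−6)(1−3)(1−7) = (−8)·(−5)·(−2)·(−6) = 480 ≡ 7, so v_1 = 7^{−1} = 8 (mod 11).
  i = 2 (α = 9): (9−1)(9−6)(9−3)(9−7) = 8·3·6·2 = 288 ≡ 2, so v_2 = 2^{−1} = 6 (mod 11).
  i = 3 (α = 6): (6−1)(6−9)(6−3)(6−7) = 5·(−3)·3·(−1) = 45 ≡ 1, so v_3 = 1^{−1} = 1 (mod 11).
  i = 4 (α = 3): (3−1)(3−9)(3−6)(3−7) = 2·(−6)·(−3)·(−4) = −144 ≡ 10, so v_4 = 10^{−1} = 10 (mod 11).
  i = 5 (α = 7): (7−1)(7−9)(7−6)(7−3) = 6·(−2)·1·4 = −48 ≡ 7, so v_5 = 7^{−1} = 8 (mod 11).
  v = [8, 6, 1, 10, 8].
Step 2: syndromes of r = [3, 1, 4, 10, 2] (all sums mod 11).
  S_0 = Σ v_i r_i = 8·3 + 6·1 + 1·4 + 10·10 + 8·2 = 150 ≡ 7.
  S_1 = Σ v_i α_i r_i = 8·1·3 + 6·9·1 + 1·6·4 + 10·3·10 + 8·7·2 = 514 ≡ 8.
  α_i^2 mod 11 = [1, 4, 3, 9, 5].
  S_2 = Σ v_i α_i^2 r_i = 8·1·3 + 6·4·1 + 1·3·4 + 10·9·10 + 8·5·2 = 1040 ≡ 6.
  S = (7, 8, 6) ≠ 0, so r is not a codeword (an error is present).
Step 3: locate the error. For a single error e at position i, S_ℓ = v_i·e·α_i^ℓ, so α_err = S_1/S_0.
  S_0^{−1} = 7^{−1} = 8 (mod 11), so α_err = 8·8 = 64 ≡ 9 = α_2. Error position i = 2.
  Consistency check: S_2/S_1 = 6·7 = 42 ≡ 9 = α_err ✓ (single-error assumption holds).
Step 4: error magnitude e = S_0/v_2 = S_0·∏_{j≠2}(α_2 − α_j) = 7·2 = 14 ≡ 3 (mod 11).
Step 5: correct position 2: c_2 = r_2 − e = 1 − 3 ≡ 9 (mod 11). Hence c = [3, 9, 4, 10, 2].
  Check: interpolating c through the α_i gives m(x) = 5 + 9·x (degree < 2) with m(α_i) = c_i for every i, so c is indeed a codeword.


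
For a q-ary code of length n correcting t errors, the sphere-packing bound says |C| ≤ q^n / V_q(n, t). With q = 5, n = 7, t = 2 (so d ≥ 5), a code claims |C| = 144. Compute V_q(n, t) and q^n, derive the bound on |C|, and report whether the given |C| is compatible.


V_q(n, t) = 365, q^n = 78125, Hamming bound = 214, |C| = 144 ≤ bound (satisfied).

Step 1: Compute V_q(n, t) = Σ_{j=0}^2 C(n, j) (q−1)^j.
  j = 0: C(7,0)·(4)^0 = 1·1 = 1.
  j = 1: C(7,1)·(4)^1 = 7·4 = 28.
  j = 2: C(7,2)·(4)^2 = 21·16 = 336.
  V_q(n, t) = 1 + 28 + 336 = 365.
Step 2: q^n = 5^7 = 78125.
Step 3: Hamming bound ⌊q^n / V_q(n,t)⌋ = ⌊78125/365⌋ = 214.
Step 4: Compare |C| = 144 to 214: satisfied.
The claimed |C| lies below the Hamming bound.


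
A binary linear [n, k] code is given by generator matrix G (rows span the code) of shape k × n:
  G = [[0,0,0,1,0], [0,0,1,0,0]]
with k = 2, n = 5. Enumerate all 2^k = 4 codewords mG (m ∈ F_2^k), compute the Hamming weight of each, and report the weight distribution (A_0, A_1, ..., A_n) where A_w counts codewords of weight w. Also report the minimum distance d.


Weight distribution: A_0 = 1, A_1 = 2, A_2 = 1. Minimum distance d = 1.

Enumerate all 2^2 = 4 messages m ∈ F_2^2.
For each, compute codeword c = mG in F_2^5, then tally its weight.
  m = 00 → c = 00000, weight = 0.
  m = 10 → c = 00010, weight = 1.
  m = 01 → c = 00100, weight = 1.
  m = 11 → c = 00110, weight = 2.
Tally weights:
  weight 0: 1 codewords.
  weight 1: 2 codewords.
  weight 2: 1 codewords.
Minimum distance d = smallest w > 0 with A_w > 0 = 1.
Sanity: Σ A_w = 4 = 2^2 = 4 ✓.


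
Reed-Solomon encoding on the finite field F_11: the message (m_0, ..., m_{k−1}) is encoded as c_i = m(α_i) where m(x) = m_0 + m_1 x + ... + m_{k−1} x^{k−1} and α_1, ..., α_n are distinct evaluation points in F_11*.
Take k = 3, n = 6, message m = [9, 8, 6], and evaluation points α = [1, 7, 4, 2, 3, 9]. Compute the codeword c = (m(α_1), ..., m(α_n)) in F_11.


c = [1, 7, 5, 5, 10, 6]

Message polynomial: m(x) = 9 + 8·x + 6·x^2 (mod 11).
For each evaluation point α_i, compute m(α_i) mod 11:
  α_1 = 1: Horner steps 6 → 3 → 1, so m(1) = 1.
  α_2 = 7: Horner steps 6 → 6 → 7, so m(7) = 7.
  α_3 = 4: Horner steps 6 → 10 → 5, so m(4) = 5.
  α_4 = 2: Horner steps 6 → 9 → 5, so m(2) = 5.
  α_5 = 3: Horner steps 6 → 4 → 10, so m(3) = 10.
  α_6 = 9: Horner steps 6 → 7 → 6, so m(9) = 6.
Codeword c = [1, 7, 5, 5, 10, 6] ∈ F_11^6.


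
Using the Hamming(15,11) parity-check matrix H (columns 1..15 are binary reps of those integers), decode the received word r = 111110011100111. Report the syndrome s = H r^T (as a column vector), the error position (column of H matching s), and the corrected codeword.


s = (0, 1, 1, 0)^T, error position = 6, corrected codeword c = 111111011100111

Compute s = H r^T mod 2 one row at a time:
  s_1 = 1 + 1 + 1 + 0 + 0 + 1 + 1 + 1 = 6 ≡ 0 (mod 2).
  s_2 = 1 + 1 + 0 + 0 + 0 + 1 + 1 + 1 = 5 ≡ 1 (mod 2).
  s_3 = 1 + 1 + 0 + 0 + 1 + 0 + 1 + 1 = 5 ≡ 1 (mod 2).
  s_4 = 1 + 1 + 1 + 0 + 1 + 0 + 1 + 1 = 6 ≡ 0 (mod 2).
s = (0, 1, 1, 0)^T — this equals column 6 of H (binary 0110), so error is at position 6.
Correct: flip bit 6 of r = 111110011100111 to get c = 111111011100111.


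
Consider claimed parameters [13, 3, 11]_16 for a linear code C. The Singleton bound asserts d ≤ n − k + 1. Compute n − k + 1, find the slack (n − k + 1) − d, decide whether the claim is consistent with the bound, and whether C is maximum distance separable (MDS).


Singleton RHS = n − k + 1 = 11, slack = 0, bound satisfied, MDS.

Singleton bound: d ≤ n − k + 1.
Here n = 13, k = 3, so n − k + 1 = 11.
Given d = 11, check d ≤ 11: YES.
Slack = (n − k + 1) − d = 0.
The code is MDS (slack = 0).
Description: the claimed parameters are [13, 3, 11]_16; such a code would be MDS (meets Singleton bound).


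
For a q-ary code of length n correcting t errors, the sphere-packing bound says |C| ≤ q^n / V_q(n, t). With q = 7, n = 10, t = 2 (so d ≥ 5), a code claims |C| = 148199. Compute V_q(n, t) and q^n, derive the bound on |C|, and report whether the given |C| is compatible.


V_q(n, t) = 1681, q^n = 282475249, Hamming bound = 168040, |C| = 148199 ≤ bound (satisfied).

Step 1: Compute V_q(n, t) = Σ_{j=0}^2 C(n, j) (q−1)^j.
  j = 0: C(10,0)·(6)^0 = 1·1 = 1.
  j = 1: C(10,1)·(6)^1 = 10·6 = 60.
  j = 2: C(10,2)·(6)^2 = 45·36 = 1620.
  V_q(n, t) = 1 + 60 + 1620 = 1681.
Step 2: q^n = 7^10 = 282475249.
Step 3: Hamming bound ⌊q^n / V_q(n,t)⌋ = ⌊282475249/1681⌋ = 168040.
Step 4: Compare |C| = 148199 to 168040: satisfied.
The claimed |C| lies below the Hamming bound.


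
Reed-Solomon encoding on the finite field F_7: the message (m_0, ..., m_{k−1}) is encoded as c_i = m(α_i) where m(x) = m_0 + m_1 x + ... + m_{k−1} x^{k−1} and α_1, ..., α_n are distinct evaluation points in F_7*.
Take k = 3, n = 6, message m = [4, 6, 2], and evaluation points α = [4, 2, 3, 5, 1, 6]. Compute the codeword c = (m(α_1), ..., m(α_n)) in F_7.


c = [4, 3, 5, 0, 5, 0]

Message polynomial: m(x) = 4 + 6·x + 2·x^2 (mod 7).
For each evaluation point α_i, compute m(α_i) mod 7:
  α_1 = 4: Horner steps 2 → 0 → 4, so m(4) = 4.
  α_2 = 2: Horner steps 2 → 3 → 3, so m(2) = 3.
  α_3 = 3: Horner steps 2 → 5 → 5, so m(3) = 5.
  α_4 = 5: Horner steps 2 → 2 → 0, so m(5) = 0.
  α_5 = 1: Horner steps 2 → 1 → 5, so m(1) = 5.
  α_6 = 6: Horner steps 2 → 4 → 0, so m(6) = 0.
Codeword c = [4, 3, 5, 0, 5, 0] ∈ F_7^6.


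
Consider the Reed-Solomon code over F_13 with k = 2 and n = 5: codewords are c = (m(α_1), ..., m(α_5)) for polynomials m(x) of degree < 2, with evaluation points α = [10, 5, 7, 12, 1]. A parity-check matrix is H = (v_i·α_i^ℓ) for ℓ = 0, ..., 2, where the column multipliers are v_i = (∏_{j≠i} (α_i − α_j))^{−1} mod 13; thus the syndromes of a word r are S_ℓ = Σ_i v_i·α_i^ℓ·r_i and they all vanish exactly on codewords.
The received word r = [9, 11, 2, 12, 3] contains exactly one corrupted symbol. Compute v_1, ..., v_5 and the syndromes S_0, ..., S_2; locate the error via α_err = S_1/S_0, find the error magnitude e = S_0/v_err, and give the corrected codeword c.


S = (9, 12, 3), error at position 1, error magnitude e = 1, c = [8, 11, 2, 12, 3].

Step 1: column multipliers v_i = (∏_{j≠i}(α_i − α_j))^{−1} mod 13.
  i = 1 (α = 10): (10−5)(10−7)(10−12)(10−1) = 5·3·(−2)·9 = −270 ≡ 3, so v_1 = 3^{−1} = 9 (mod 13).
  i = 2 (α = 5): (5−10)(5−7)(5−12)(5−1) = (−5)·(−2)·(−7)·4 = −280 ≡ 6, so v_2 = 6^{−1} = 11 (mod 13).
  i = 3 (α = 7): (7−10)(7−5)(7−12)(7−1) = (−3)·2·(−5)·6 = 180 ≡ 11, so v_3 = 11^{−1} = 6 (mod 13).
  i = 4 (α = 12): (12−10)(12−5)(12−7)(12−1) = 2·7·5·11 = 770 ≡ 3, so v_4 = 3^{−1} = 9 (mod 13).
  i = 5 (α = 1): (1−10)(1−5)(1−7)(1−12) = (−9)·(−4)·(−6)·(−11) = 2376 ≡ 10, so v_5 = 10^{−1} = 4 (mod 13).
  v = [9, 11, 6, 9, 4].
Step 2: syndromes of r = [9, 11, 2, 12, 3] (all sums mod 13).
  S_0 = Σ v_i r_i = 9·9 + 11·11 + 6·2 + 9·12 + 4·3 = 334 ≡ 9.
  S_1 = Σ v_i α_i r_i = 9·10·9 + 11·5·11 + 6·7·2 + 9·12·12 + 4·1·3 = 2807 ≡ 12.
  α_i^2 mod 13 = [9, 12, 10, 1, 1].
  S_2 = Σ v_i α_i^2 r_i = 9·9·9 + 11·12·11 + 6·10·2 + 9·1·12 + 4·1·3 = 2421 ≡ 3.
  S = (9, 12, 3) ≠ 0, so r is not a codeword (an error is present).
Step 3: locate the error. For a single error e at position i, S_ℓ = v_i·e·α_i^ℓ, so α_err = S_1/S_0.
  S_0^{−1} = 9^{−1} = 3 (mod 13), so α_err = 12·3 = 36 ≡ 10 = α_1. Error position i = 1.
  Consistency check: S_2/S_1 = 3·12 = 36 ≡ 10 = α_err ✓ (single-error assumption holds).
Step 4: error magnitude e = S_0/v_1 = S_0·∏_{j≠1}(α_1 − α_j) = 9·3 = 27 ≡ 1 (mod 13).
Step 5: correct position 1: c_1 = r_1 − e = 9 − 1 ≡ 8 (mod 13). Hence c = [8, 11, 2, 12, 3].
  Check: interpolating c through the α_i gives m(x) = 1 + 2·x (degree < 2) with m(α_i) = c_i for every i, so c is indeed a codeword.


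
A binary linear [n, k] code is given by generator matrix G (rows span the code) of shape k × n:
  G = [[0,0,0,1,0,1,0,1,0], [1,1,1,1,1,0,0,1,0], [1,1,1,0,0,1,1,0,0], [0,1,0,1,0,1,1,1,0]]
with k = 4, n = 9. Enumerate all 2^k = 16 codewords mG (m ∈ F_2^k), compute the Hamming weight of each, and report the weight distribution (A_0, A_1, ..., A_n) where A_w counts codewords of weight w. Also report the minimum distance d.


Weight distribution: A_0 = 1, A_2 = 3, A_3 = 2, A_4 = 1, A_5 = 6, A_6 = 3. Minimum distance d = 2.

Enumerate all 2^4 = 16 messages m ∈ F_2^4.
For each, compute codeword c = mG in F_2^9, then tally its weight.
  m = 0000 → c = 000000000, weight = 0.
  m = 1000 → c = 000101010, weight = 3.
  m = 0100 → c = 111110010, weight = 6.
  m = 1100 → c = 111011000, weight = 5.
  m = 0010 → c = 111001100, weight = 5.
  m = 1010 → c = 111100110, weight = 6.
  m = 0110 → c = 000111110, weight = 5.
  m = 1110 → c = 000010100, weight = 2.
  m = 0001 → c = 010101110, weight = 5.
  m = 1001 → c = 010000100, weight = 2.
  m = 0101 → c = 101011100, weight = 5.
  m = 1101 → c = 101110110, weight = 6.
  m = 0011 → c = 101100010, weight = 4.
  m = 1011 → c = 101001000, weight = 3.
  m = 0111 → c = 010010000, weight = 2.
  m = 1111 → c = 010111010, weight = 5.
Tally weights:
  weight 0: 1 codewords.
  weight 2: 3 codewords.
  weight 3: 2 codewords.
  weight 4: 1 codewords.
  weight 5: 6 codewords.
  weight 6: 3 codewords.
Minimum distance d = smallest w > 0 with A_w > 0 = 2.
Sanity: Σ A_w = 16 = 2^4 = 16 ✓.


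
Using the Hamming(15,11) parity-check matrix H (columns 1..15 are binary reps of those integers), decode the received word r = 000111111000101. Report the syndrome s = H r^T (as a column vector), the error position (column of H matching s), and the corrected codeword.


s = (0, 0, 1, 1)^T, error position = 3, corrected codeword c = 001111111000101

Compute s = H r^T mod 2 one row at a time:
  s_1 = 1 + 1 + 0 + 0 + 0 + 1 + 0 + 1 = 4 ≡ 0 (mod 2).
  s_2 = 1 + 1 + 1 + 1 + 0 + 1 + 0 + 1 = 6 ≡ 0 (mod 2).
  s_3 = 0 + 0 + 1 + 1 + 0 + 0 + 0 + 1 = 3 ≡ 1 (mod 2).
  s_4 = 0 + 0 + 1 + 1 + 1 + 0 + 1 + 1 = 5 ≡ 1 (mod 2).
s = (0, 0, 1, 1)^T — this equals column 3 of H (binary 0011), so error is at position 3.
Correct: flip bit 3 of r = 000111111000101 to get c = 001111111000101.


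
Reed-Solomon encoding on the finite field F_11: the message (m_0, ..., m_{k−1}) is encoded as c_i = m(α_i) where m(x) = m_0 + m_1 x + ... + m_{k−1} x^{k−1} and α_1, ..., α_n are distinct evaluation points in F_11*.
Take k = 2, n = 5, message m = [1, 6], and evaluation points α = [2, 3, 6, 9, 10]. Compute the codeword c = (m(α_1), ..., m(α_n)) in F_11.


c = [2, 8, 4, 0, 6]

Message polynomial: m(x) = 1 + 6·x (mod 11).
For each evaluation point α_i, compute m(α_i) mod 11:
  α_1 = 2: Horner steps 6 → 2, so m(2) = 2.
  α_2 = 3: Horner steps 6 → 8, so m(3) = 8.
  α_3 = 6: Horner steps 6 → 4, so m(6) = 4.
  α_4 = 9: Horner steps 6 → 0, so m(9) = 0.
  α_5 = 10: Horner steps 6 → 6, so m(10) = 6.
Codeword c = [2, 8, 4, 0, 6] ∈ F_11^5.


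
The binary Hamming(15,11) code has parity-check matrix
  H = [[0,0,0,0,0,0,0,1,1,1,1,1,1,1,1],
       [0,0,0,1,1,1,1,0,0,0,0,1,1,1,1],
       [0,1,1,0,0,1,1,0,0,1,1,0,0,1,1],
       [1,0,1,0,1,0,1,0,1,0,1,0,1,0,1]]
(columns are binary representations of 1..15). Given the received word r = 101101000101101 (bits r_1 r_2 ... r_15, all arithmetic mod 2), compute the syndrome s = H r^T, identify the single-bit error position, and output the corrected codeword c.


s = (0, 1, 0, 0)^T, error position = 4, corrected codeword c = 101001000101101

Compute s = H r^T mod 2 one row at a time:
  s_1 = 0 + 0 + 1 + 0 + 1 + 1 + 0 + 1 = 4 ≡ 0 (mod 2).
  s_2 = 1 + 0 + 1 + 0 + 1 + 1 + 0 + 1 = 5 ≡ 1 (mod 2).
  s_3 = 0 + 1 + 1 + 0 + 1 + 0 + 0 + 1 = 4 ≡ 0 (mod 2).
  s_4 = 1 + 1 + 0 + 0 + 0 + 0 + 1 + 1 = 4 ≡ 0 (mod 2).
s = (0, 1, 0, 0)^T — this equals column 4 of H (binary 0100), so error is at position 4.
Correct: flip bit 4 of r = 101101000101101 to get c = 101001000101101.


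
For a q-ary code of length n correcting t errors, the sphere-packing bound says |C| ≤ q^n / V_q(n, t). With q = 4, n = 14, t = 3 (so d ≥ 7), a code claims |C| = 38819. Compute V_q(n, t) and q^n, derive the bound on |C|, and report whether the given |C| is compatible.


V_q(n, t) = 10690, q^n = 268435456, Hamming bound = 25110, |C| = 38819 > bound (violated).

Step 1: Compute V_q(n, t) = Σ_{j=0}^3 C(n, j) (q−1)^j.
  j = 0: C(14,0)·(3)^0 = 1·1 = 1.
  j = 1: C(14,1)·(3)^1 = 14·3 = 42.
  j = 2: C(14,2)·(3)^2 = 91·9 = 819.
  j = 3: C(14,3)·(3)^3 = 364·27 = 9828.
  V_q(n, t) = 1 + 42 + 819 + 9828 = 10690.
Step 2: q^n = 4^14 = 268435456.
Step 3: Hamming bound ⌊q^n / V_q(n,t)⌋ = ⌊268435456/10690⌋ = 25110.
Step 4: Compare |C| = 38819 to 25110: violated.
The claimed |C| lies above the Hamming bound, so no 4-ary code of length 14 with d ≥ 7 can have 38819 codewords.


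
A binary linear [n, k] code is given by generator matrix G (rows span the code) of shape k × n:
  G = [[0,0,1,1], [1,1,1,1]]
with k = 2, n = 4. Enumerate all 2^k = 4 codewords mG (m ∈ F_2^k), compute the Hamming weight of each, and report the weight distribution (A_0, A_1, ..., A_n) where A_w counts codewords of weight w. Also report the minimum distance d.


Weight distribution: A_0 = 1, A_2 = 2, A_4 = 1. Minimum distance d = 2.

Enumerate all 2^2 = 4 messages m ∈ F_2^2.
For each, compute codeword c = mG in F_2^4, then tally its weight.
  m = 00 → c = 0000, weight = 0.
  m = 10 → c = 0011, weight = 2.
  m = 01 → c = 1111, weight = 4.
  m = 11 → c = 1100, weight = 2.
Tally weights:
  weight 0: 1 codewords.
  weight 2: 2 codewords.
  weight 4: 1 codewords.
Minimum distance d = smallest w > 0 with A_w > 0 = 2.
Sanity: Σ A_w = 4 = 2^2 = 4 ✓.


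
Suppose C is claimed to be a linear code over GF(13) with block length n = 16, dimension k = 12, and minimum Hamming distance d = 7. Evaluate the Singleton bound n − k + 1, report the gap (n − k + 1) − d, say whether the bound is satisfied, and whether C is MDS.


Singleton RHS = n − k + 1 = 5, slack = -2, bound violated (no such code; not MDS).

Singleton bound: d ≤ n − k + 1.
Here n = 16, k = 12, so n − k + 1 = 5.
Given d = 7, check d ≤ 5: NO.
Slack = (n − k + 1) − d = -2.
The slack is negative: d = 7 exceeds n − k + 1 = 5 by 2, so the Singleton bound is violated and no linear [16, 12, 7]_13 code can exist. In particular it is not MDS (MDS requires d = n − k + 1 exactly).
Description: the claimed parameters are [16, 12, 7]_13; such a code would be impossible (violates the Singleton bound).


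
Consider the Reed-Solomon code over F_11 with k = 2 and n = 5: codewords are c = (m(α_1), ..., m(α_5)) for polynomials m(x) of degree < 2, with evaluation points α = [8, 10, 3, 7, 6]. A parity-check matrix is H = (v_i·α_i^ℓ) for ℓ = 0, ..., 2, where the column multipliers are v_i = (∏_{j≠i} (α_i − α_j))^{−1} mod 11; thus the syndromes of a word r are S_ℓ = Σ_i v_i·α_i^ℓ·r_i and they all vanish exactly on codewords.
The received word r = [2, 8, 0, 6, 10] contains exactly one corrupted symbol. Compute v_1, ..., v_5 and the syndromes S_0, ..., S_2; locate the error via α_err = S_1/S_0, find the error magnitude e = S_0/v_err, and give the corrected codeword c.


S = (1, 10, 1), error at position 2, error magnitude e = 3, c = [2, 5, 0, 6, 10].

Step 1: column multipliers v_i = (∏_{j≠i}(α_i − α_j))^{−1} mod 11.
  i = 1 (α = 8): (8−10)(8−3)(8−7)(8−6) = (−2)·5·1·2 = −20 ≡ 2, so v_1 = 2^{−1} = 6 (mod 11).
  i = 2 (α = 10): (10−8)(10−3)(10−7)(10−6) = 2·7·3·4 = 168 ≡ 3, so v_2 = 3^{−1} = 4 (mod 11).
  i = 3 (α = 3): (3−8)(3−10)(3−7)(3−6) = (−5)·(−7)·(−4)·(−3) = 420 ≡ 2, so v_3 = 2^{−1} = 6 (mod 11).
  i = 4 (α = 7): (7−8)(7−10)(7−3)(7−6) = (−1)·(−3)·4·1 = 12 ≡ 1, so v_4 = 1^{−1} = 1 (mod 11).
  i = 5 (α = 6): (6−8)(6−10)(6−3)(6−7) = (−2)·(−4)·3·(−1) = −24 ≡ 9, so v_5 = 9^{−1} = 5 (mod 11).
  v = [6, 4, 6, 1, 5].
Step 2: syndromes of r = [2, 8, 0, 6, 10] (all sums mod 11).
  S_0 = Σ v_i r_i = 6·2 + 4·8 + 6·0 + 1·6 + 5·10 = 100 ≡ 1.
  S_1 = Σ v_i α_i r_i = 6·8·2 + 4·10·8 + 6·3·0 + 1·7·6 + 5·6·10 = 758 ≡ 10.
  α_i^2 mod 11 = [9, 1, 9, 5, 3].
  S_2 = Σ v_i α_i^2 r_i = 6·9·2 + 4·1·8 + 6·9·0 + 1·5·6 + 5·3·10 = 320 ≡ 1.
  S = (1, 10, 1) ≠ 0, so r is not a codeword (an error is present).
Step 3: locate the error. For a single error e at position i, S_ℓ = v_i·e·α_i^ℓ, so α_err = S_1/S_0.
  S_0^{−1} = 1^{−1} = 1 (mod 11), so α_err = 10·1 = 10 ≡ 10 = α_2. Error position i = 2.
  Consistency check: S_2/S_1 = 1·10 = 10 ≡ 10 = α_err ✓ (single-error assumption holds).
Step 4: error magnitude e = S_0/v_2 = S_0·∏_{j≠2}(α_2 − α_j) = 1·3 = 3 ≡ 3 (mod 11).
Step 5: correct position 2: c_2 = r_2 − e = 8 − 3 ≡ 5 (mod 11). Hence c = [2, 5, 0, 6, 10].
  Check: interpolating c through the α_i gives m(x) = 1 + 7·x (degree < 2) with m(α_i) = c_i for every i, so c is indeed a codeword.
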